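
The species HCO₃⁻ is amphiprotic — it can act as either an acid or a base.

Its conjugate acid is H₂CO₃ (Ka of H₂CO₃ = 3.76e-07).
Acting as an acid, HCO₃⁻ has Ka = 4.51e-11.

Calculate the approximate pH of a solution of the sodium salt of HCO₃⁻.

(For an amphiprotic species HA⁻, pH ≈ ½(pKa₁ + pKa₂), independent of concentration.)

pKa₁ = -log(3.76e-07) = 6.42; pKa₂ = -log(4.51e-11) = 10.35. For an amphiprotic species, pH ≈ ½(pKa₁ + pKa₂) = ½(6.42 + 10.35) = 8.39.

pH = 8.39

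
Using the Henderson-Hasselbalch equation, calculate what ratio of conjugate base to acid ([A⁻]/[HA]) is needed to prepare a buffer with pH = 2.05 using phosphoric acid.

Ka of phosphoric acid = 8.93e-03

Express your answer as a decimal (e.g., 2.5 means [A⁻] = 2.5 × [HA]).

pKa = -log(8.93e-03) = 2.0491. pH = pKa + log([A⁻]/[HA]), so log([A⁻]/[HA]) = pH − pKa = 2.05 − 2.0491 = 0.0009. [A⁻]/[HA] = 10^(0.0009) = 1.00

[A⁻]/[HA] = 1.00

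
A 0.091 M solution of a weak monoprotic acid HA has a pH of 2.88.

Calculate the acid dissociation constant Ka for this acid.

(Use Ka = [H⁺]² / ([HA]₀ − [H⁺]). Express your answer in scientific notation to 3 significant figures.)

[H⁺] = 10^(−pH) = 10^(−2.88) = 1.318e-03 M. For HA ⇌ H⁺ + A⁻, Ka = [H⁺][A⁻]/[HA] = [H⁺]² / ([HA]₀ − [H⁺]) = (1.318e-03)² / (0.091 − 1.318e-03) = 1.94e-05.

K_a = 1.94e-05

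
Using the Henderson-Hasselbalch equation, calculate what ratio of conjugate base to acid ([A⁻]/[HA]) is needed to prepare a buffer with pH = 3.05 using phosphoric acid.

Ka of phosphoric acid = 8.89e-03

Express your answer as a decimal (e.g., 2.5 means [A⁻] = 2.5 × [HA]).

pKa = -log(8.89e-03) = 2.0511. pH = pKa + log([A⁻]/[HA]), so log([A⁻]/[HA]) = pH − pKa = 3.05 − 2.0511 = 0.9989. [A⁻]/[HA] = 10^(0.9989) = 9.97

[A⁻]/[HA] = 9.97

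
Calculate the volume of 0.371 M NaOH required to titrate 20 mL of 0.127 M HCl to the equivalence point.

At equivalence: moles acid = moles base. moles HCl = 0.127 × 20/1000 = 0.00254 mol. V_base = moles / 0.371 × 1000 = 6.8 mL.

V_{base} = 6.8 mL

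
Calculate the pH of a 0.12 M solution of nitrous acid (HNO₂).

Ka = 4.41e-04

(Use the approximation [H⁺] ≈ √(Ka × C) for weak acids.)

[H⁺] = √(Ka × C) = √(4.41e-04 × 0.12) = 7.2746e-03. pH = -log(7.2746e-03)

pH = 2.14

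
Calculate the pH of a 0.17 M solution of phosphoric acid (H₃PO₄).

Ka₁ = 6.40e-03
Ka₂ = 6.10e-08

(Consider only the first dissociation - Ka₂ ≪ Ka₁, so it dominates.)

First dissociation dominates. From Ka₁ = [H⁺][HA⁻]/[H₂A], x² + Ka₁·x − Ka₁·C = 0 with C = 0.17 M and Ka₁ = 6.40e-03. Solving: [H⁺] = (−Ka₁ + √(Ka₁² + 4·Ka₁·C)) / 2 = 2.9940e-02 M. pH = -log(2.9940e-02) = 1.52.

pH = 1.52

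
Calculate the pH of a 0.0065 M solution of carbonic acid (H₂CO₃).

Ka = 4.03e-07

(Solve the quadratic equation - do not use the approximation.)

x² + Ka×x - Ka×C = 0. Using quadratic formula: [H⁺] = 5.0980e-05

pH = 4.29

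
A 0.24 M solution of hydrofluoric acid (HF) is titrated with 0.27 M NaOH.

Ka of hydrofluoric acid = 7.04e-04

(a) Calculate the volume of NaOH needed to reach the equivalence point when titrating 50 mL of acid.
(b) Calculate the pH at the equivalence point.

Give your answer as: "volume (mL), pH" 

moles acid = 0.24 × 50/1000 = 0.012 mol; V_base = moles/0.27 × 1000 = 44.4 mL. At equivalence only the conjugate base is present: [A⁻] = 0.012/0.094 = 1.2706e-01 M. Kb = Kw/Ka = 1.42e-11; [OH⁻] = √(Kb × [A⁻]) = 1.3434e-06; pOH = 5.87; pH = 14 - pOH = 8.13.

V = 44.4 mL, pH = 8.13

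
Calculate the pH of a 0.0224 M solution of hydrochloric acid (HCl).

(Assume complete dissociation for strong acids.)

[H⁺] = 0.0224 M for strong acid. pH = -log[H⁺] = -log(0.0224)

pH = 1.65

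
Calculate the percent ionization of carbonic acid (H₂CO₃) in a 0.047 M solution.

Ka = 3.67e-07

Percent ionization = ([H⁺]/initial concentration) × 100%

Using Ka equilibrium: x² + Ka×x - Ka×C = 0. Solving: [H⁺] = 1.3115e-04. Percent = (1.3115e-04/0.047) × 100

Percent ionization = 0.279%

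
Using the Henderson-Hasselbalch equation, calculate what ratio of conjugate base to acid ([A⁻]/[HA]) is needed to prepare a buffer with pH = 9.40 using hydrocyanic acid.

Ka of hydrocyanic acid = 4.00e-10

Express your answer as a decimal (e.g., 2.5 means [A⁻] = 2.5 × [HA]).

pKa = -log(4.00e-10) = 9.3979. pH = pKa + log([A⁻]/[HA]), so log([A⁻]/[HA]) = pH − pKa = 9.40 − 9.3979 = 0.0021. [A⁻]/[HA] = 10^(0.0021) = 1.00

[A⁻]/[HA] = 1.00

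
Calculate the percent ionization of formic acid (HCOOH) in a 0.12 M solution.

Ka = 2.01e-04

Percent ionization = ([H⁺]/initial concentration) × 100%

Using Ka equilibrium: x² + Ka×x - Ka×C = 0. Solving: [H⁺] = 4.8117e-03. Percent = (4.8117e-03/0.12) × 100

Percent ionization = 4.01%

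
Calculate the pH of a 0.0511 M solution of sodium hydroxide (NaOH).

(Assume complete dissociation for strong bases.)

[OH⁻] = 0.0511 M for strong base. pOH = -log[OH⁻] = 1.29, pH = 14 - pOH

pH = 12.71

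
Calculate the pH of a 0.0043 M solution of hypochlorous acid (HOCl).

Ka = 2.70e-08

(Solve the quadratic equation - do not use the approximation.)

x² + Ka×x - Ka×C = 0. Using quadratic formula: [H⁺] = 1.0761e-05

pH = 4.97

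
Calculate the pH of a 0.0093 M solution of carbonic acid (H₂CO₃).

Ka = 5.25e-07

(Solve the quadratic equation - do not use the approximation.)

x² + Ka×x - Ka×C = 0. Using quadratic formula: [H⁺] = 6.9613e-05

pH = 4.16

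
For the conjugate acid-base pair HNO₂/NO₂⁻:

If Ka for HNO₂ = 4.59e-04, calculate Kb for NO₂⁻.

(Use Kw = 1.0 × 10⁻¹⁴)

For a conjugate pair Ka × Kb = Kw, so Kb = Kw/Ka = 1.0 × 10⁻¹⁴ / 4.59e-04 = 2.18e-11.

K_b = 2.18e-11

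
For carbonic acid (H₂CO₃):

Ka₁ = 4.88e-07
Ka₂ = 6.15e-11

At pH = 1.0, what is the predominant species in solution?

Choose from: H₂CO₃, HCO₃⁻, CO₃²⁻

pKa₁ = 6.31, pKa₂ = 10.21. For a polyprotic acid the predominant species crosses at each pKa: below pKa_n the protonated form dominates, above it the deprotonated form does. At pH = 1.0, the predominant species is H₂CO₃.

H₂CO₃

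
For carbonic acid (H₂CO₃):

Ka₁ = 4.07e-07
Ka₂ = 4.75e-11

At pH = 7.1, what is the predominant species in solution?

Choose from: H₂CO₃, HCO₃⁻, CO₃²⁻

pKa₁ = 6.39, pKa₂ = 10.32. For a polyprotic acid the predominant species crosses at each pKa: below pKa_n the protonated form dominates, above it the deprotonated form does. At pH = 7.1, the predominant species is HCO₃⁻.

HCO₃⁻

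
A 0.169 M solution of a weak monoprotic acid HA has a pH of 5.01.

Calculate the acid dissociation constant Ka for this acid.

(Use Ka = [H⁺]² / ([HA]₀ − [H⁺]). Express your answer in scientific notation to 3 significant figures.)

[H⁺] = 10^(−pH) = 10^(−5.01) = 9.772e-06 M. For HA ⇌ H⁺ + A⁻, Ka = [H⁺][A⁻]/[HA] = [H⁺]² / ([HA]₀ − [H⁺]) = (9.772e-06)² / (0.169 − 9.772e-06) = 5.65e-10.

K_a = 5.65e-10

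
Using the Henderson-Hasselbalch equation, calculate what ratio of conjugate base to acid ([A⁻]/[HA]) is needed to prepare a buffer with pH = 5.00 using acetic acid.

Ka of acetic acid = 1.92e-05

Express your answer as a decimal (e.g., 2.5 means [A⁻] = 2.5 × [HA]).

pKa = -log(1.92e-05) = 4.7167. pH = pKa + log([A⁻]/[HA]), so log([A⁻]/[HA]) = pH − pKa = 5.00 − 4.7167 = 0.2833. [A⁻]/[HA] = 10^(0.2833) = 1.92

[A⁻]/[HA] = 1.92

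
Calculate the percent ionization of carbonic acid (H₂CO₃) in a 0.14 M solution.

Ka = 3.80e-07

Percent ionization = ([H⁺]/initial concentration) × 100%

Using Ka equilibrium: x² + Ka×x - Ka×C = 0. Solving: [H⁺] = 2.3046e-04. Percent = (2.3046e-04/0.14) × 100

Percent ionization = 0.165%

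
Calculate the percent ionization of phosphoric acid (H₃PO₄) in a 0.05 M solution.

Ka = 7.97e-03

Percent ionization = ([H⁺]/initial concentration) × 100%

Using Ka equilibrium: x² + Ka×x - Ka×C = 0. Solving: [H⁺] = 1.6371e-02. Percent = (1.6371e-02/0.05) × 100

Percent ionization = 32.7%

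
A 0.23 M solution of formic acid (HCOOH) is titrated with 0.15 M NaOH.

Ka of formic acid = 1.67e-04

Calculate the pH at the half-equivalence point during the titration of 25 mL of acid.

At half-equivalence [HA] = [A⁻], so Henderson-Hasselbalch gives pH = pKa = -log(1.67e-04) = 3.78.

pH = pKa = 3.78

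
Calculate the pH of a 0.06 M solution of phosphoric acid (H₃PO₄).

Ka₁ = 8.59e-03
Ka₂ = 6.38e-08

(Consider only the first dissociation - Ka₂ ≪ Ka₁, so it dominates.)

First dissociation dominates. From Ka₁ = [H⁺][HA⁻]/[H₂A], x² + Ka₁·x − Ka₁·C = 0 with C = 0.06 M and Ka₁ = 8.59e-03. Solving: [H⁺] = (−Ka₁ + √(Ka₁² + 4·Ka₁·C)) / 2 = 1.8810e-02 M. pH = -log(1.8810e-02) = 1.73.

pH = 1.73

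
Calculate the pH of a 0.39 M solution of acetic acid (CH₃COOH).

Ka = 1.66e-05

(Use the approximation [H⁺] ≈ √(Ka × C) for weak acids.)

[H⁺] = √(Ka × C) = √(1.66e-05 × 0.39) = 2.5444e-03. pH = -log(2.5444e-03)

pH = 2.59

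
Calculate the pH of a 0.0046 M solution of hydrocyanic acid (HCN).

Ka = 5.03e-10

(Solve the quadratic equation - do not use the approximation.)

x² + Ka×x - Ka×C = 0. Using quadratic formula: [H⁺] = 1.5209e-06

pH = 5.82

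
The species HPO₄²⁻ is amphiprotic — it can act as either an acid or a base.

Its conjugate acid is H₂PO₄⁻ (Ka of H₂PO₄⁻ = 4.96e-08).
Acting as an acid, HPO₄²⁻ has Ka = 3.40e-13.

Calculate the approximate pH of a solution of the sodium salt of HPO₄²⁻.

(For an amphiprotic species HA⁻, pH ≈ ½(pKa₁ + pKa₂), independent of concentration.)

pKa₁ = -log(4.96e-08) = 7.30; pKa₂ = -log(3.40e-13) = 12.47. For an amphiprotic species, pH ≈ ½(pKa₁ + pKa₂) = ½(7.30 + 12.47) = 9.89.

pH = 9.89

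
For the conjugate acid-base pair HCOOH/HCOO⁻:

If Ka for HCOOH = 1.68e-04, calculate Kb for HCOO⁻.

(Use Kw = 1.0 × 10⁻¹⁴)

For a conjugate pair Ka × Kb = Kw, so Kb = Kw/Ka = 1.0 × 10⁻¹⁴ / 1.68e-04 = 5.95e-11.

K_b = 5.95e-11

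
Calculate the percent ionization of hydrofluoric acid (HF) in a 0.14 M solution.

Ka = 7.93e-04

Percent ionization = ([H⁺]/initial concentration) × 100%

Using Ka equilibrium: x² + Ka×x - Ka×C = 0. Solving: [H⁺] = 1.0148e-02. Percent = (1.0148e-02/0.14) × 100

Percent ionization = 7.25%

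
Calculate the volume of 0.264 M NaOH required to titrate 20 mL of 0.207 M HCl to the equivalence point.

At equivalence: moles acid = moles base. moles HCl = 0.207 × 20/1000 = 0.00414 mol. V_base = moles / 0.264 × 1000 = 15.7 mL.

V_{base} = 15.7 mL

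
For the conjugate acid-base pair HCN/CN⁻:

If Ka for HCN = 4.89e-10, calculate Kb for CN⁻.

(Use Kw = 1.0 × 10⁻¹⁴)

For a conjugate pair Ka × Kb = Kw, so Kb = Kw/Ka = 1.0 × 10⁻¹⁴ / 4.89e-10 = 2.04e-05.

K_b = 2.04e-05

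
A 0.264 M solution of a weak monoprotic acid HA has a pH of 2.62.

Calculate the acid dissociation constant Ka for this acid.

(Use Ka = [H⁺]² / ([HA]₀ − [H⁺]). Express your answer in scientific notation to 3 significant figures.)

[H⁺] = 10^(−pH) = 10^(−2.62) = 2.399e-03 M. For HA ⇌ H⁺ + A⁻, Ka = [H⁺][A⁻]/[HA] = [H⁺]² / ([HA]₀ − [H⁺]) = (2.399e-03)² / (0.264 − 2.399e-03) = 2.20e-05.

K_a = 2.20e-05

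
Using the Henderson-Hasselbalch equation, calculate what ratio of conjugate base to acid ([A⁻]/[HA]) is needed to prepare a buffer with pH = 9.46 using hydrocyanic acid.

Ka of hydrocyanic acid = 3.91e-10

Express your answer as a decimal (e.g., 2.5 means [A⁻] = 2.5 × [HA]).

pKa = -log(3.91e-10) = 9.4078. pH = pKa + log([A⁻]/[HA]), so log([A⁻]/[HA]) = pH − pKa = 9.46 − 9.4078 = 0.0522. [A⁻]/[HA] = 10^(0.0522) = 1.13

[A⁻]/[HA] = 1.13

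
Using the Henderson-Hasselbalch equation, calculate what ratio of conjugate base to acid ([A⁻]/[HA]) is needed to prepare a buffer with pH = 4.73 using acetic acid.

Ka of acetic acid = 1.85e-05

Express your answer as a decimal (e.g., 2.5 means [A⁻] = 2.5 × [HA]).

pKa = -log(1.85e-05) = 4.7328. pH = pKa + log([A⁻]/[HA]), so log([A⁻]/[HA]) = pH − pKa = 4.73 − 4.7328 = -0.0028. [A⁻]/[HA] = 10^(-0.0028) = 0.994

[A⁻]/[HA] = 0.994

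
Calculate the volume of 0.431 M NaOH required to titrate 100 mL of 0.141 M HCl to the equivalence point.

At equivalence: moles acid = moles base. moles HCl = 0.141 × 100/1000 = 0.0141 mol. V_base = moles / 0.431 × 1000 = 32.7 mL.

V_{base} = 32.7 mL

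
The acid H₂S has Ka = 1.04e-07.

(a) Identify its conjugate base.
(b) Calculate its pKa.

(a) The conjugate base is formed by removing one H⁺ from H₂S, giving HS⁻. (b) pKa = -log(Ka) = -log(1.04e-07) = 6.98.

Conjugate base: HS⁻; pK_a = 6.98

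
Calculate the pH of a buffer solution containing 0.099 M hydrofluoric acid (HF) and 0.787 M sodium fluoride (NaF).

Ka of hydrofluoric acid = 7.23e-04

pKa = -log(7.23e-04) = 3.14. pH = pKa + log([A⁻]/[HA]) = 3.14 + log(0.787/0.099)

pH = 4.04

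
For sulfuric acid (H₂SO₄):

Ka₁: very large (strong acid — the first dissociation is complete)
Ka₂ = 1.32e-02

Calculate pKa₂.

pKa₂ = -log(Ka₂) = -log(1.32e-02) = 1.88.

pK_{a2} = 1.88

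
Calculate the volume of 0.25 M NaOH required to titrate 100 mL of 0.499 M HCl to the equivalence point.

At equivalence: moles acid = moles base. moles HCl = 0.499 × 100/1000 = 0.0499 mol. V_base = moles / 0.25 × 1000 = 199.6 mL.

V_{base} = 199.6 mL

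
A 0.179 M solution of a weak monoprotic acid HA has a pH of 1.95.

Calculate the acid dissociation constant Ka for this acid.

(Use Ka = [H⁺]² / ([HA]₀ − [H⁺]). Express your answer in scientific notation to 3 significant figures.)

[H⁺] = 10^(−pH) = 10^(−1.95) = 1.122e-02 M. For HA ⇌ H⁺ + A⁻, Ka = [H⁺][A⁻]/[HA] = [H⁺]² / ([HA]₀ − [H⁺]) = (1.122e-02)² / (0.179 − 1.122e-02) = 7.50e-04.

K_a = 7.50e-04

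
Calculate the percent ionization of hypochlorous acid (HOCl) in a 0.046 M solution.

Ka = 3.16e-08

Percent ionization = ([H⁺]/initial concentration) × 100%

Using Ka equilibrium: x² + Ka×x - Ka×C = 0. Solving: [H⁺] = 3.8110e-05. Percent = (3.8110e-05/0.046) × 100

Percent ionization = 0.0828%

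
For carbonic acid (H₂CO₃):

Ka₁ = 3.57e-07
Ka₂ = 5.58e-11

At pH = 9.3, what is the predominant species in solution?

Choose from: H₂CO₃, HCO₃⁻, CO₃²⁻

pKa₁ = 6.45, pKa₂ = 10.25. For a polyprotic acid the predominant species crosses at each pKa: below pKa_n the protonated form dominates, above it the deprotonated form does. At pH = 9.3, the predominant species is HCO₃⁻.

HCO₃⁻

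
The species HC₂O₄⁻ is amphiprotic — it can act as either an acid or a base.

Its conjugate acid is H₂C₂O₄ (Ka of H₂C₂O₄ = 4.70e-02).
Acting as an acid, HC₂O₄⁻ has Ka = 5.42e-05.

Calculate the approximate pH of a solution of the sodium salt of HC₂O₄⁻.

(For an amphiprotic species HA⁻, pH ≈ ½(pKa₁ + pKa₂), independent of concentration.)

pKa₁ = -log(4.70e-02) = 1.33; pKa₂ = -log(5.42e-05) = 4.27. For an amphiprotic species, pH ≈ ½(pKa₁ + pKa₂) = ½(1.33 + 4.27) = 2.80.

pH = 2.80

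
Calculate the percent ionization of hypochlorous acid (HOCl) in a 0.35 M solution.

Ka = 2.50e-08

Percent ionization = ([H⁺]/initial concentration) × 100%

Using Ka equilibrium: x² + Ka×x - Ka×C = 0. Solving: [H⁺] = 9.3529e-05. Percent = (9.3529e-05/0.35) × 100

Percent ionization = 0.0267%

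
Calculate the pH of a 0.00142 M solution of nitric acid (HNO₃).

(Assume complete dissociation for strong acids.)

[H⁺] = 0.00142 M for strong acid. pH = -log[H⁺] = -log(0.00142)

pH = 2.85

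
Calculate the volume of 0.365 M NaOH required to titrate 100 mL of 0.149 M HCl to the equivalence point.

At equivalence: moles acid = moles base. moles HCl = 0.149 × 100/1000 = 0.0149 mol. V_base = moles / 0.365 × 1000 = 40.8 mL.

V_{base} = 40.8 mL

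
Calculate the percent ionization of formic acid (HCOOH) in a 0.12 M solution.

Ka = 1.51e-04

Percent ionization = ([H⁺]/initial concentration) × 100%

Using Ka equilibrium: x² + Ka×x - Ka×C = 0. Solving: [H⁺] = 4.1819e-03. Percent = (4.1819e-03/0.12) × 100

Percent ionization = 3.48%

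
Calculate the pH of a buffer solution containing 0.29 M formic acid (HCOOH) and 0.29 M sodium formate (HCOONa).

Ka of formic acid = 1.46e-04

pKa = -log(1.46e-04) = 3.84. pH = pKa + log([A⁻]/[HA]) = 3.84 + log(0.29/0.29)

pH = 3.84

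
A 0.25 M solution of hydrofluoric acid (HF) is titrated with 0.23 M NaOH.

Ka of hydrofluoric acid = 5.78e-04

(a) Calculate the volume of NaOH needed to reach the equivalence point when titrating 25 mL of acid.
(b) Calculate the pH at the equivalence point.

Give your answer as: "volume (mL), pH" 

moles acid = 0.25 × 25/1000 = 0.00625 mol; V_base = moles/0.23 × 1000 = 27.2 mL. At equivalence only the conjugate base is present: [A⁻] = 0.00625/0.052 = 1.1979e-01 M. Kb = Kw/Ka = 1.73e-11; [OH⁻] = √(Kb × [A⁻]) = 1.4396e-06; pOH = 5.84; pH = 14 - pOH = 8.16.

V = 27.2 mL, pH = 8.16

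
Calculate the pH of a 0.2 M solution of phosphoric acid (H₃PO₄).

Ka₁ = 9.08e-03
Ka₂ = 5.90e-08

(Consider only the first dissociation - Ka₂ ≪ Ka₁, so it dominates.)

First dissociation dominates. From Ka₁ = [H⁺][HA⁻]/[H₂A], x² + Ka₁·x − Ka₁·C = 0 with C = 0.2 M and Ka₁ = 9.08e-03. Solving: [H⁺] = (−Ka₁ + √(Ka₁² + 4·Ka₁·C)) / 2 = 3.8316e-02 M. pH = -log(3.8316e-02) = 1.42.

pH = 1.42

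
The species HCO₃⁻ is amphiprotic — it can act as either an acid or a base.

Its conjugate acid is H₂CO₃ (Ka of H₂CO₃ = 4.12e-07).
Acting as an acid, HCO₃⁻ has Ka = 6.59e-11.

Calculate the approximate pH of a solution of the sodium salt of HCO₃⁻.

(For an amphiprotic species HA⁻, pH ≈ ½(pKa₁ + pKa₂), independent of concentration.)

pKa₁ = -log(4.12e-07) = 6.39; pKa₂ = -log(6.59e-11) = 10.18. For an amphiprotic species, pH ≈ ½(pKa₁ + pKa₂) = ½(6.39 + 10.18) = 8.28.

pH = 8.28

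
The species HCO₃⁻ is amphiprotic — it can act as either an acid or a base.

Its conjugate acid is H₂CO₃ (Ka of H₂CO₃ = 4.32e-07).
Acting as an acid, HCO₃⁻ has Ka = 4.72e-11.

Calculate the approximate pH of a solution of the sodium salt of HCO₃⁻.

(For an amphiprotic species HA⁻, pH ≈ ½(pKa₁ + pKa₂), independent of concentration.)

pKa₁ = -log(4.32e-07) = 6.36; pKa₂ = -log(4.72e-11) = 10.33. For an amphiprotic species, pH ≈ ½(pKa₁ + pKa₂) = ½(6.36 + 10.33) = 8.35.

pH = 8.35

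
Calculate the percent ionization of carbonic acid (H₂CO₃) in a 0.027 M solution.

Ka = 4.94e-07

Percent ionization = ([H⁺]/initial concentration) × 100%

Using Ka equilibrium: x² + Ka×x - Ka×C = 0. Solving: [H⁺] = 1.1524e-04. Percent = (1.1524e-04/0.027) × 100

Percent ionization = 0.427%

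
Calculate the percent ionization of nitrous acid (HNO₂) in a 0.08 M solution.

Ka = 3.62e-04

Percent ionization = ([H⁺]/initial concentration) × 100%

Using Ka equilibrium: x² + Ka×x - Ka×C = 0. Solving: [H⁺] = 5.2035e-03. Percent = (5.2035e-03/0.08) × 100

Percent ionization = 6.5%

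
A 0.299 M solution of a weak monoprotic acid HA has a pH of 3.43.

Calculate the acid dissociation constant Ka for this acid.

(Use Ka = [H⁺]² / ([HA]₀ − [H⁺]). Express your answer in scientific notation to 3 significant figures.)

[H⁺] = 10^(−pH) = 10^(−3.43) = 3.715e-04 M. For HA ⇌ H⁺ + A⁻, Ka = [H⁺][A⁻]/[HA] = [H⁺]² / ([HA]₀ − [H⁺]) = (3.715e-04)² / (0.299 − 3.715e-04) = 4.62e-07.

K_a = 4.62e-07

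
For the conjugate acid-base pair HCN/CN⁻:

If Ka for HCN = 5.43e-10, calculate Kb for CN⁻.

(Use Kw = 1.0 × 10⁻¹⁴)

For a conjugate pair Ka × Kb = Kw, so Kb = Kw/Ka = 1.0 × 10⁻¹⁴ / 5.43e-10 = 1.84e-05.

K_b = 1.84e-05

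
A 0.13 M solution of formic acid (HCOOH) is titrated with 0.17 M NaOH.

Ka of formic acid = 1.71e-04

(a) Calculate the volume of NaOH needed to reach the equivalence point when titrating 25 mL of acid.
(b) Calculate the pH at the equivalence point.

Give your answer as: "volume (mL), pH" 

moles acid = 0.13 × 25/1000 = 0.00325 mol; V_base = moles/0.17 × 1000 = 19.1 mL. At equivalence only the conjugate base is present: [A⁻] = 0.00325/0.044 = 7.3667e-02 M. Kb = Kw/Ka = 5.85e-11; [OH⁻] = √(Kb × [A⁻]) = 2.0756e-06; pOH = 5.68; pH = 14 - pOH = 8.32.

V = 19.1 mL, pH = 8.32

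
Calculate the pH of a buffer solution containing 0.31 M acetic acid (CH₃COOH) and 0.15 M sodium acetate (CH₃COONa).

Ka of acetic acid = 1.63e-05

pKa = -log(1.63e-05) = 4.79. pH = pKa + log([A⁻]/[HA]) = 4.79 + log(0.15/0.31)

pH = 4.47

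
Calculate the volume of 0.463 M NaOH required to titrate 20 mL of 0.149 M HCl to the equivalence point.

At equivalence: moles acid = moles base. moles HCl = 0.149 × 20/1000 = 0.00298 mol. V_base = moles / 0.463 × 1000 = 6.4 mL.

V_{base} = 6.4 mL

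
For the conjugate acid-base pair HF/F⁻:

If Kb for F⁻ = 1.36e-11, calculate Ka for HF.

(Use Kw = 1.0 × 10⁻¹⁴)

For a conjugate pair Ka × Kb = Kw, so Ka = Kw/Kb = 1.0 × 10⁻¹⁴ / 1.36e-11 = 7.35e-04.

K_a = 7.35e-04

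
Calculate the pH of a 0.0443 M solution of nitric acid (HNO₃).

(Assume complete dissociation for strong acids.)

[H⁺] = 0.0443 M for strong acid. pH = -log[H⁺] = -log(0.0443)

pH = 1.35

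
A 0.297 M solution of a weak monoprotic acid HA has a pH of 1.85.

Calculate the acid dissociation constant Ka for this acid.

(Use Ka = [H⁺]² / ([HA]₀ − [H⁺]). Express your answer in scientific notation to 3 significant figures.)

[H⁺] = 10^(−pH) = 10^(−1.85) = 1.413e-02 M. For HA ⇌ H⁺ + A⁻, Ka = [H⁺][A⁻]/[HA] = [H⁺]² / ([HA]₀ − [H⁺]) = (1.413e-02)² / (0.297 − 1.413e-02) = 7.05e-04.

K_a = 7.05e-04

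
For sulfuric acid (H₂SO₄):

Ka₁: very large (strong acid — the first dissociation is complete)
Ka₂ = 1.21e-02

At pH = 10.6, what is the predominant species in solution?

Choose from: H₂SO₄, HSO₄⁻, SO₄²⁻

The first dissociation is complete, so H₂SO₄ itself is never the predominant species in water; pKa₂ = -log(1.21e-02) = 1.92. For a polyprotic acid the predominant species crosses at each pKa: below pKa_n the protonated form dominates, above it the deprotonated form does. At pH = 10.6, the predominant species is SO₄²⁻.

SO₄²⁻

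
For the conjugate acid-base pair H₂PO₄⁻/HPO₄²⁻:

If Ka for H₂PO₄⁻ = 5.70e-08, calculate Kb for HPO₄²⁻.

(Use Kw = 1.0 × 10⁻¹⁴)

For a conjugate pair Ka × Kb = Kw, so Kb = Kw/Ka = 1.0 × 10⁻¹⁴ / 5.70e-08 = 1.75e-07.

K_b = 1.75e-07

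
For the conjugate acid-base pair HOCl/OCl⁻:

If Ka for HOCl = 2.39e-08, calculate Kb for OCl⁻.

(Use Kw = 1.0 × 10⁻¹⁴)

For a conjugate pair Ka × Kb = Kw, so Kb = Kw/Ka = 1.0 × 10⁻¹⁴ / 2.39e-08 = 4.18e-07.

K_b = 4.18e-07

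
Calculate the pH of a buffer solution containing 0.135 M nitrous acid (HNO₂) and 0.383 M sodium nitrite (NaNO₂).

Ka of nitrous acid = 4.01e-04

pKa = -log(4.01e-04) = 3.40. pH = pKa + log([A⁻]/[HA]) = 3.40 + log(0.383/0.135)

pH = 3.85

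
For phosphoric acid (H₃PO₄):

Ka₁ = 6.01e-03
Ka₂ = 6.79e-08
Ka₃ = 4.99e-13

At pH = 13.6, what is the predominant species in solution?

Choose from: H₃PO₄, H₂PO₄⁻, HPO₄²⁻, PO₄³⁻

pKa₁ = 2.22, pKa₂ = 7.17, pKa₃ = 12.30. For a polyprotic acid the predominant species crosses at each pKa: below pKa_n the protonated form dominates, above it the deprotonated form does. At pH = 13.6, the predominant species is PO₄³⁻.

PO₄³⁻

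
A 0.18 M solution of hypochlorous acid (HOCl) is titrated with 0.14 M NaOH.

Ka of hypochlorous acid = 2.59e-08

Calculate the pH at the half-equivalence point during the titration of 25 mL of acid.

At half-equivalence [HA] = [A⁻], so Henderson-Hasselbalch gives pH = pKa = -log(2.59e-08) = 7.59.

pH = pKa = 7.59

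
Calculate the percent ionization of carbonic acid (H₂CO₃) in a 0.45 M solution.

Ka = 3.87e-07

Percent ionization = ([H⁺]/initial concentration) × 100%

Using Ka equilibrium: x² + Ka×x - Ka×C = 0. Solving: [H⁺] = 4.1712e-04. Percent = (4.1712e-04/0.45) × 100

Percent ionization = 0.0927%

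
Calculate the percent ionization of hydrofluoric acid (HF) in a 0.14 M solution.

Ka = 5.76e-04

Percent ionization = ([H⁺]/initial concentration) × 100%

Using Ka equilibrium: x² + Ka×x - Ka×C = 0. Solving: [H⁺] = 8.6966e-03. Percent = (8.6966e-03/0.14) × 100

Percent ionization = 6.21%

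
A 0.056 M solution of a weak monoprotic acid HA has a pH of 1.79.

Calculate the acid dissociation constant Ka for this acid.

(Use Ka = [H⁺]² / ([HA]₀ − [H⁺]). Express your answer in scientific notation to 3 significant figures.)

[H⁺] = 10^(−pH) = 10^(−1.79) = 1.622e-02 M. For HA ⇌ H⁺ + A⁻, Ka = [H⁺][A⁻]/[HA] = [H⁺]² / ([HA]₀ − [H⁺]) = (1.622e-02)² / (0.056 − 1.622e-02) = 6.61e-03.

K_a = 6.61e-03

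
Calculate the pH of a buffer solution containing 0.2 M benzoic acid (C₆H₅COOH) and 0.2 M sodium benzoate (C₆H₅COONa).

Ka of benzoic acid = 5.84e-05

pKa = -log(5.84e-05) = 4.23. pH = pKa + log([A⁻]/[HA]) = 4.23 + log(0.2/0.2)

pH = 4.23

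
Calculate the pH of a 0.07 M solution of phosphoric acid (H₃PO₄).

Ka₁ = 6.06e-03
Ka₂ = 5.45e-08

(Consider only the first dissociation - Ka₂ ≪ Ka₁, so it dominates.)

First dissociation dominates. From Ka₁ = [H⁺][HA⁻]/[H₂A], x² + Ka₁·x − Ka₁·C = 0 with C = 0.07 M and Ka₁ = 6.06e-03. Solving: [H⁺] = (−Ka₁ + √(Ka₁² + 4·Ka₁·C)) / 2 = 1.7788e-02 M. pH = -log(1.7788e-02) = 1.75.

pH = 1.75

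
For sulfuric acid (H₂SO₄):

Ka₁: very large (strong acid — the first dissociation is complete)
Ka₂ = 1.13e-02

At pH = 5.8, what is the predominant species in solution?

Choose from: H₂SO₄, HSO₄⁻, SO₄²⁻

The first dissociation is complete, so H₂SO₄ itself is never the predominant species in water; pKa₂ = -log(1.13e-02) = 1.95. For a polyprotic acid the predominant species crosses at each pKa: below pKa_n the protonated form dominates, above it the deprotonated form does. At pH = 5.8, the predominant species is SO₄²⁻.

SO₄²⁻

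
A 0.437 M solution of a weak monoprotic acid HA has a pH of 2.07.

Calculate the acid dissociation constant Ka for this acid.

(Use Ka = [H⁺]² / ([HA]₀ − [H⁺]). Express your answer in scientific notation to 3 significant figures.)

[H⁺] = 10^(−pH) = 10^(−2.07) = 8.511e-03 M. For HA ⇌ H⁺ + A⁻, Ka = [H⁺][A⁻]/[HA] = [H⁺]² / ([HA]₀ − [H⁺]) = (8.511e-03)² / (0.437 − 8.511e-03) = 1.69e-04.

K_a = 1.69e-04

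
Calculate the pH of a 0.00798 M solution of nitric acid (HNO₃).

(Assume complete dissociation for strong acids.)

[H⁺] = 0.00798 M for strong acid. pH = -log[H⁺] = -log(0.00798)

pH = 2.10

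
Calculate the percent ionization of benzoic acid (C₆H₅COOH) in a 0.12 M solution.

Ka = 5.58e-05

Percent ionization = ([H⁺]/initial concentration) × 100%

Using Ka equilibrium: x² + Ka×x - Ka×C = 0. Solving: [H⁺] = 2.5599e-03. Percent = (2.5599e-03/0.12) × 100

Percent ionization = 2.13%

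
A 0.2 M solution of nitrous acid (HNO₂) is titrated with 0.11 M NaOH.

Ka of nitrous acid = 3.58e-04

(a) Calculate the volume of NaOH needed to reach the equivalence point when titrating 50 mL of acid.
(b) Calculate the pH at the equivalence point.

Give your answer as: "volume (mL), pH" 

moles acid = 0.2 × 50/1000 = 0.01 mol; V_base = moles/0.11 × 1000 = 90.9 mL. At equivalence only the conjugate base is present: [A⁻] = 0.01/0.141 = 7.0968e-02 M. Kb = Kw/Ka = 2.79e-11; [OH⁻] = √(Kb × [A⁻]) = 1.4080e-06; pOH = 5.85; pH = 14 - pOH = 8.15.

V = 90.9 mL, pH = 8.15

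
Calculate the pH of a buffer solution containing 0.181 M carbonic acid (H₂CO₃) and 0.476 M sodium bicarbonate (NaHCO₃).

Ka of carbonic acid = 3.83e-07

pKa = -log(3.83e-07) = 6.42. pH = pKa + log([A⁻]/[HA]) = 6.42 + log(0.476/0.181)

pH = 6.84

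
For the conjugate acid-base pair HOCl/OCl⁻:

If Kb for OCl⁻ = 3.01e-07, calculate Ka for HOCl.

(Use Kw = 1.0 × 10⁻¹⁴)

For a conjugate pair Ka × Kb = Kw, so Ka = Kw/Kb = 1.0 × 10⁻¹⁴ / 3.01e-07 = 3.32e-08.

K_a = 3.32e-08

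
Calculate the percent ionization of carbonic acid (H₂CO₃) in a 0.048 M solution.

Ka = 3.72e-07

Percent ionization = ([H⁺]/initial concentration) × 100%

Using Ka equilibrium: x² + Ka×x - Ka×C = 0. Solving: [H⁺] = 1.3344e-04. Percent = (1.3344e-04/0.048) × 100

Percent ionization = 0.278%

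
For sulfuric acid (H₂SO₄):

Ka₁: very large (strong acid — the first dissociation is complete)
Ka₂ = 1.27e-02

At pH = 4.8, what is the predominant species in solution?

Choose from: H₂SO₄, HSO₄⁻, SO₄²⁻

The first dissociation is complete, so H₂SO₄ itself is never the predominant species in water; pKa₂ = -log(1.27e-02) = 1.90. For a polyprotic acid the predominant species crosses at each pKa: below pKa_n the protonated form dominates, above it the deprotonated form does. At pH = 4.8, the predominant species is SO₄²⁻.

SO₄²⁻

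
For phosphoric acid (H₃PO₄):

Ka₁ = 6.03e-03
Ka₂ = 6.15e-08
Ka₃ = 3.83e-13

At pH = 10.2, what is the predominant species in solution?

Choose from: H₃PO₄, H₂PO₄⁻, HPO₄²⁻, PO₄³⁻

pKa₁ = 2.22, pKa₂ = 7.21, pKa₃ = 12.42. For a polyprotic acid the predominant species crosses at each pKa: below pKa_n the protonated form dominates, above it the deprotonated form does. At pH = 10.2, the predominant species is HPO₄²⁻.

HPO₄²⁻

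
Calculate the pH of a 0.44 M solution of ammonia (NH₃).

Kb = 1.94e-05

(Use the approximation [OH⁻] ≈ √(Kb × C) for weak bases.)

[OH⁻] = √(Kb × C) = √(1.94e-05 × 0.44) = 2.9216e-03. pOH = 2.53, pH = 14 - pOH

pH = 11.47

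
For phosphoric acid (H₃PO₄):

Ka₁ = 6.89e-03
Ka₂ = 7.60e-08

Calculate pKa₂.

pKa₂ = -log(Ka₂) = -log(7.60e-08) = 7.12.

pK_{a2} = 7.12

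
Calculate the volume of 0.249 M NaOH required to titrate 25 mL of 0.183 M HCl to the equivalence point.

At equivalence: moles acid = moles base. moles HCl = 0.183 × 25/1000 = 0.004575 mol. V_base = moles / 0.249 × 1000 = 18.4 mL.

V_{base} = 18.4 mL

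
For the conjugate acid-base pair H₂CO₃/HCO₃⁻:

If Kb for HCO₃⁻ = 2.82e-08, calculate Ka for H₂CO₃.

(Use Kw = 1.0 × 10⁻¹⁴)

For a conjugate pair Ka × Kb = Kw, so Ka = Kw/Kb = 1.0 × 10⁻¹⁴ / 2.82e-08 = 3.55e-07.

K_a = 3.55e-07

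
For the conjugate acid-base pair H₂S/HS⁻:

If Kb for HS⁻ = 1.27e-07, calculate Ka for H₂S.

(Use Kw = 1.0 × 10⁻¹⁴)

For a conjugate pair Ka × Kb = Kw, so Ka = Kw/Kb = 1.0 × 10⁻¹⁴ / 1.27e-07 = 7.87e-08.

K_a = 7.87e-08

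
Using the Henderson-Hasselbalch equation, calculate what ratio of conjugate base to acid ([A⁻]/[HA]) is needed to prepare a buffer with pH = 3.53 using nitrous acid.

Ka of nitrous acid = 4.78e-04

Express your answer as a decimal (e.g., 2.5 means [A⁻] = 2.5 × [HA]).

pKa = -log(4.78e-04) = 3.3206. pH = pKa + log([A⁻]/[HA]), so log([A⁻]/[HA]) = pH − pKa = 3.53 − 3.3206 = 0.2094. [A⁻]/[HA] = 10^(0.2094) = 1.62

[A⁻]/[HA] = 1.62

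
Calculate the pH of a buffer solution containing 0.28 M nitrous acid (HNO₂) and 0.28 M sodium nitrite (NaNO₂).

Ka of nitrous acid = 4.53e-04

pKa = -log(4.53e-04) = 3.34. pH = pKa + log([A⁻]/[HA]) = 3.34 + log(0.28/0.28)

pH = 3.34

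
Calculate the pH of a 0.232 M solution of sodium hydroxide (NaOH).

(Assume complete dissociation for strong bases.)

[OH⁻] = 0.232 M for strong base. pOH = -log[OH⁻] = 0.63, pH = 14 - pOH

pH = 13.37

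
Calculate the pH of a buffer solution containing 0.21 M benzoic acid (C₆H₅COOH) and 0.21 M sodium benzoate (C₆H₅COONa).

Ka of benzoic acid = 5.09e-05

pKa = -log(5.09e-05) = 4.29. pH = pKa + log([A⁻]/[HA]) = 4.29 + log(0.21/0.21)

pH = 4.29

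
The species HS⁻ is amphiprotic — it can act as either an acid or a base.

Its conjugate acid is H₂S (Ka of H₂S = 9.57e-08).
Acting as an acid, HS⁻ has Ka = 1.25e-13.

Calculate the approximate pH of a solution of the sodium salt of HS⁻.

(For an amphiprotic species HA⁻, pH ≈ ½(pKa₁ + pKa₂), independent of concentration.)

pKa₁ = -log(9.57e-08) = 7.02; pKa₂ = -log(1.25e-13) = 12.90. For an amphiprotic species, pH ≈ ½(pKa₁ + pKa₂) = ½(7.02 + 12.90) = 9.96.

pH = 9.96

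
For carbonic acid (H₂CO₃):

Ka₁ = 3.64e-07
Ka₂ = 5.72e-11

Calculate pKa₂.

pKa₂ = -log(Ka₂) = -log(5.72e-11) = 10.24.

pK_{a2} = 10.24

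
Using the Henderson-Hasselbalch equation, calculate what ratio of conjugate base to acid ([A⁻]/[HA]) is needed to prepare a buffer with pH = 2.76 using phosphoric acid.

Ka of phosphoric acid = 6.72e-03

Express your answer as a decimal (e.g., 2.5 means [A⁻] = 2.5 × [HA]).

pKa = -log(6.72e-03) = 2.1726. pH = pKa + log([A⁻]/[HA]), so log([A⁻]/[HA]) = pH − pKa = 2.76 − 2.1726 = 0.5874. [A⁻]/[HA] = 10^(0.5874) = 3.87

[A⁻]/[HA] = 3.87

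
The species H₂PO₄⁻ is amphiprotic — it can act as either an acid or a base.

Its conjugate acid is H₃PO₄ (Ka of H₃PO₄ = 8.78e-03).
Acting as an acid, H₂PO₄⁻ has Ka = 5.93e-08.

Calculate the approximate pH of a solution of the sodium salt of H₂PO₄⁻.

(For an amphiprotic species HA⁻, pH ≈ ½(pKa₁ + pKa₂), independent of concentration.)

pKa₁ = -log(8.78e-03) = 2.06; pKa₂ = -log(5.93e-08) = 7.23. For an amphiprotic species, pH ≈ ½(pKa₁ + pKa₂) = ½(2.06 + 7.23) = 4.64.

pH = 4.64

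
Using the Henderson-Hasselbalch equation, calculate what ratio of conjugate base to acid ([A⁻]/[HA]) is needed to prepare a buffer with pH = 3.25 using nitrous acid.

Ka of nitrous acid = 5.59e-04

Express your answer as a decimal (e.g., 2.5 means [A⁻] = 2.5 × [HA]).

pKa = -log(5.59e-04) = 3.2526. pH = pKa + log([A⁻]/[HA]), so log([A⁻]/[HA]) = pH − pKa = 3.25 − 3.2526 = -0.0026. [A⁻]/[HA] = 10^(-0.0026) = 0.994

[A⁻]/[HA] = 0.994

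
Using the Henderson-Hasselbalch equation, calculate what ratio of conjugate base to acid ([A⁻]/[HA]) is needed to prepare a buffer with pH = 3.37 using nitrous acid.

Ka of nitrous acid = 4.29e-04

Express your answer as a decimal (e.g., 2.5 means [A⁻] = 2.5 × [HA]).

pKa = -log(4.29e-04) = 3.3675. pH = pKa + log([A⁻]/[HA]), so log([A⁻]/[HA]) = pH − pKa = 3.37 − 3.3675 = 0.0025. [A⁻]/[HA] = 10^(0.0025) = 1.01

[A⁻]/[HA] = 1.01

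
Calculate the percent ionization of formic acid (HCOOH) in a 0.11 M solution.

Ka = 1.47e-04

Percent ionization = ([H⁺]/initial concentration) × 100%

Using Ka equilibrium: x² + Ka×x - Ka×C = 0. Solving: [H⁺] = 3.9484e-03. Percent = (3.9484e-03/0.11) × 100

Percent ionization = 3.59%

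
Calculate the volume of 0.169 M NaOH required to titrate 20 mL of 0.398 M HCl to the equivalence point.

At equivalence: moles acid = moles base. moles HCl = 0.398 × 20/1000 = 0.00796 mol. V_base = moles / 0.169 × 1000 = 47.1 mL.

V_{base} = 47.1 mL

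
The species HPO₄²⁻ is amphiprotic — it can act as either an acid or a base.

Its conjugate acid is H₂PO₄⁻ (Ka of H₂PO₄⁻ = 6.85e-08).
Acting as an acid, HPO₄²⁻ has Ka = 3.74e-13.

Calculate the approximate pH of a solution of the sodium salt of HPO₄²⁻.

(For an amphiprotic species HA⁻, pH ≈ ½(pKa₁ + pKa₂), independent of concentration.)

pKa₁ = -log(6.85e-08) = 7.16; pKa₂ = -log(3.74e-13) = 12.43. For an amphiprotic species, pH ≈ ½(pKa₁ + pKa₂) = ½(7.16 + 12.43) = 9.80.

pH = 9.80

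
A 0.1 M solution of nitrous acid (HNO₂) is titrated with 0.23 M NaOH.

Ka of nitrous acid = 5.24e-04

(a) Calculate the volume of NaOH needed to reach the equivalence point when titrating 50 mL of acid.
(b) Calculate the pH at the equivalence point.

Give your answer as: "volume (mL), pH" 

moles acid = 0.1 × 50/1000 = 0.005 mol; V_base = moles/0.23 × 1000 = 21.7 mL. At equivalence only the conjugate base is present: [A⁻] = 0.005/0.072 = 6.9697e-02 M. Kb = Kw/Ka = 1.91e-11; [OH⁻] = √(Kb × [A⁻]) = 1.1533e-06; pOH = 5.94; pH = 14 - pOH = 8.06.

V = 21.7 mL, pH = 8.06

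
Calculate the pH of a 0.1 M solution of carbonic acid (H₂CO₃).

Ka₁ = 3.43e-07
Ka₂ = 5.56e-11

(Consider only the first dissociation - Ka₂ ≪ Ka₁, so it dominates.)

First dissociation dominates. From Ka₁ = [H⁺][HA⁻]/[H₂A], x² + Ka₁·x − Ka₁·C = 0 with C = 0.1 M and Ka₁ = 3.43e-07. Solving: [H⁺] = (−Ka₁ + √(Ka₁² + 4·Ka₁·C)) / 2 = 1.8503e-04 M. pH = -log(1.8503e-04) = 3.73.

pH = 3.73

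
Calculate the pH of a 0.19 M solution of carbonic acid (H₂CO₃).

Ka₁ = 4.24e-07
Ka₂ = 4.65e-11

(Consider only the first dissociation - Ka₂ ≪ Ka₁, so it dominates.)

First dissociation dominates. From Ka₁ = [H⁺][HA⁻]/[H₂A], x² + Ka₁·x − Ka₁·C = 0 with C = 0.19 M and Ka₁ = 4.24e-07. Solving: [H⁺] = (−Ka₁ + √(Ka₁² + 4·Ka₁·C)) / 2 = 2.8362e-04 M. pH = -log(2.8362e-04) = 3.55.

pH = 3.55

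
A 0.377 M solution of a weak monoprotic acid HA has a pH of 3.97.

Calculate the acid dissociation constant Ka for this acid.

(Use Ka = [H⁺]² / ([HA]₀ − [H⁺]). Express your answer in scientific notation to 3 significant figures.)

[H⁺] = 10^(−pH) = 10^(−3.97) = 1.072e-04 M. For HA ⇌ H⁺ + A⁻, Ka = [H⁺][A⁻]/[HA] = [H⁺]² / ([HA]₀ − [H⁺]) = (1.072e-04)² / (0.377 − 1.072e-04) = 3.05e-08.

K_a = 3.05e-08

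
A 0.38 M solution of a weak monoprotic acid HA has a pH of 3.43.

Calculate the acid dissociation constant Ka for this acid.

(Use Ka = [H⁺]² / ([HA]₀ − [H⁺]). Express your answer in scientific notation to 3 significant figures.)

[H⁺] = 10^(−pH) = 10^(−3.43) = 3.715e-04 M. For HA ⇌ H⁺ + A⁻, Ka = [H⁺][A⁻]/[HA] = [H⁺]² / ([HA]₀ − [H⁺]) = (3.715e-04)² / (0.38 − 3.715e-04) = 3.64e-07.

K_a = 3.64e-07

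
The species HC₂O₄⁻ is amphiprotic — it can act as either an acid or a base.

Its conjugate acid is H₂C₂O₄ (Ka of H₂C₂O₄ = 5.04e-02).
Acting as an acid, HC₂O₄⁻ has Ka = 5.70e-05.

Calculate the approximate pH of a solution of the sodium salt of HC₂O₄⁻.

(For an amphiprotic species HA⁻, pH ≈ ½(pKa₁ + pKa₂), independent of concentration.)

pKa₁ = -log(5.04e-02) = 1.30; pKa₂ = -log(5.70e-05) = 4.24. For an amphiprotic species, pH ≈ ½(pKa₁ + pKa₂) = ½(1.30 + 4.24) = 2.77.

pH = 2.77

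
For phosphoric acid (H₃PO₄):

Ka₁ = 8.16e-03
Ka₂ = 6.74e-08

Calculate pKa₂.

pKa₂ = -log(Ka₂) = -log(6.74e-08) = 7.17.

pK_{a2} = 7.17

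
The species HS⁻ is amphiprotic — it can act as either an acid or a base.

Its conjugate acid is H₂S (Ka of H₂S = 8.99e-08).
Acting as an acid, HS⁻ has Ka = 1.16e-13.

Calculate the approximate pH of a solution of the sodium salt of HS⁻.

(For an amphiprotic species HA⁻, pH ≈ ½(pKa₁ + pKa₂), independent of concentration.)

pKa₁ = -log(8.99e-08) = 7.05; pKa₂ = -log(1.16e-13) = 12.94. For an amphiprotic species, pH ≈ ½(pKa₁ + pKa₂) = ½(7.05 + 12.94) = 9.99.

pH = 9.99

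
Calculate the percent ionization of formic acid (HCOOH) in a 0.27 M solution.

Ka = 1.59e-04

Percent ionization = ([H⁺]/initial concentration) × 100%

Using Ka equilibrium: x² + Ka×x - Ka×C = 0. Solving: [H⁺] = 6.4731e-03. Percent = (6.4731e-03/0.27) × 100

Percent ionization = 2.4%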